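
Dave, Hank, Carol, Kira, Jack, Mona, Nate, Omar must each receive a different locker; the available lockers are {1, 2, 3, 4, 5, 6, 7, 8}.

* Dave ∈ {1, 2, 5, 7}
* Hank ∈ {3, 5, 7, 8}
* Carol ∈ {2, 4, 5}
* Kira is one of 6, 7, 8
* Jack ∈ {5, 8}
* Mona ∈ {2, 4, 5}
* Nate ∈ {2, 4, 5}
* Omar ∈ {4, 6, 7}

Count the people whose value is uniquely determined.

3

The 8 variables together cover exactly {1, 2, 3, 4, 5, 6, 7, 8} — 8 values for 8 variables — and 1 appears only in Dave's list, so Dave = 1.
The 7 still-open variables together cover exactly {2, 3, 4, 5, 6, 7, 8} — 7 values for 7 variables — and 3 appears only in Hank's list, so Hank = 3.
Carol, Mona, Nate between them cover only {2, 4, 5} — a naked triple. Remove those values from Jack, Omar.
Jack's domain is down to {8}, so Jack = 8. Strike 8 from Kira.
Determined: Dave=1, Hank=3, Jack=8. The other people each still have more than one consistent value. That makes 3.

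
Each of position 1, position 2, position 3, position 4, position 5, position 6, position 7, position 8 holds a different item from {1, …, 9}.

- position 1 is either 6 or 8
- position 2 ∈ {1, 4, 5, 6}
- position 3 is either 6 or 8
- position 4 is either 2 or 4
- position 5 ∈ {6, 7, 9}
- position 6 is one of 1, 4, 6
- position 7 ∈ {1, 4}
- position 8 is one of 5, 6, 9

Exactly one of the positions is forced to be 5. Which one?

position 2

Among the 8 variables, 2 fits only position 4 (and all 8 values in {1, 2, 4, 5, 6, 7, 8, 9} must be used), so position 4 = 2.
The 7 still-open variables draw from only 7 values {1, 4, 5, 6, 7, 8, 9}, so each is used; only position 5 can be 7, hence position 5 = 7.
The 6 still-open variables together cover exactly {1, 4, 5, 6, 8, 9} — 6 values for 6 variables — and 9 appears only in position 8's list, so position 8 = 9.
The 5 still-open variables together cover exactly {1, 4, 5, 6, 8} — 5 values for 5 variables — and 5 appears only in position 2's list, so position 2 = 5.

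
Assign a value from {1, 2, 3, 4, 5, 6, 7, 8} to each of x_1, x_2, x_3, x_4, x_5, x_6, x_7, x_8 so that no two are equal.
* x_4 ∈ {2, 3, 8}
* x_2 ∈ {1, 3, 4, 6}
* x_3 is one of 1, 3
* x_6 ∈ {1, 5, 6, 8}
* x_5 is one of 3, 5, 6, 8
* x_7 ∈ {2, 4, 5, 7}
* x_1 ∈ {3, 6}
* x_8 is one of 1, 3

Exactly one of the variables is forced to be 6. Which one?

The 8 variables together cover exactly {1, 2, 3, 4, 5, 6, 7, 8} — 8 values for 8 variables — and 7 appears only in x_7's list, so x_7 = 7.
The 7 still-open variables draw from only 7 values {1, 2, 3, 4, 5, 6, 8}, so each is used; only x_4 can be 2, hence x_4 = 2.
The 6 still-open variables draw from only 6 values {1, 3, 4, 5, 6, 8}, so each is used; only x_2 can be 4, hence x_2 = 4.
x_3 and x_8 share exactly the 2 values {1, 3}; by pigeonhole those values go to them, so strike 1, 3 from x_1, x_5, x_6.

x_1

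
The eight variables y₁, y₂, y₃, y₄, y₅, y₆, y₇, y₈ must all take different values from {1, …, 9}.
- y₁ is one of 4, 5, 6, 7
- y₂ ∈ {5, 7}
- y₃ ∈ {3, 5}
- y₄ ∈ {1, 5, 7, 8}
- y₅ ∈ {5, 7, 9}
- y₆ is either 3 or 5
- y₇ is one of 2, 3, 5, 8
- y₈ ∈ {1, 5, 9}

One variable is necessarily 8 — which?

y₄

y₃ and y₆ between them cover only {3, 5} — a naked pair. Remove those values from y₁, y₂, y₄, y₅, y₇, y₈.
y₂ must be 7 (only option left). So y₁, y₄, y₅ can't be 7.
y₅'s domain is down to {9}, so y₅ = 9. So y₈ can't be 9.
y₈ must be 1 (only option left). Remove 1 from y₄.
So 8 goes to y₄.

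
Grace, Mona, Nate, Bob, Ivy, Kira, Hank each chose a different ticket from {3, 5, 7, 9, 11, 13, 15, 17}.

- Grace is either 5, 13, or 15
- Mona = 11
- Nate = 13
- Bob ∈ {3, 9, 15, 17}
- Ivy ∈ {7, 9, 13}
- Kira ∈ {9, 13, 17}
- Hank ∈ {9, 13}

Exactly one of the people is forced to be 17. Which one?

Mona has just one choice, so Mona = 11.
Nate has just one choice, so Nate = 13. Remove 13 from Grace, Ivy, Kira, Hank.
Hank's domain is down to {9}, so Hank = 9. Strike 9 from Bob, Ivy, Kira.
So 17 goes to Kira.

Kira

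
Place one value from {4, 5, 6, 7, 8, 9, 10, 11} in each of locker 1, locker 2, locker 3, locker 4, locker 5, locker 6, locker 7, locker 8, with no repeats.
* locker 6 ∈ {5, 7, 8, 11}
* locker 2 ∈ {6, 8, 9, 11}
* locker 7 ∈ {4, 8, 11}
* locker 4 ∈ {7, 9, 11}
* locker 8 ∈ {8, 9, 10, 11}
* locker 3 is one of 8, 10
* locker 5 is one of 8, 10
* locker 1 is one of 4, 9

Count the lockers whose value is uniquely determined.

Among the 8 variables, 5 fits only locker 6 (and all 8 values in {4, 5, 6, 7, 8, 9, 10, 11} must be used), so locker 6 = 5.
The 7 still-open variables draw from only 7 values {4, 6, 7, 8, 9, 10, 11}, so each is used; only locker 2 can be 6, hence locker 2 = 6.
Among the 6 still-open variables, 7 fits only locker 4 (and all 6 values in {4, 7, 8, 9, 10, 11} must be used), so locker 4 = 7.
locker 3 and locker 5 between them cover only {8, 10} — a naked pair. Remove those values from locker 7, locker 8.
Determined: locker 2=6, locker 4=7, locker 6=5. The other lockers each still have more than one consistent value. That makes 3.

3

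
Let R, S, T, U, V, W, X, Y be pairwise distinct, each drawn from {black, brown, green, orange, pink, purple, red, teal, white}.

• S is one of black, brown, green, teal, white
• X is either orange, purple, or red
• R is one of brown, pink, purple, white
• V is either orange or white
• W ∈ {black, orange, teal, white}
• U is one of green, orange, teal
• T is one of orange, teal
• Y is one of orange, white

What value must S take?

V and Y between them cover only {orange, white} — a naked pair. Remove those values from R, S, T, U, W, X.
T's domain is down to {teal}, so T = teal. Strike teal from S, U, W.
U has just one choice, so U = green. Eliminate green elsewhere: S.
That leaves W = black. Remove black from S.
So S = brown.

brown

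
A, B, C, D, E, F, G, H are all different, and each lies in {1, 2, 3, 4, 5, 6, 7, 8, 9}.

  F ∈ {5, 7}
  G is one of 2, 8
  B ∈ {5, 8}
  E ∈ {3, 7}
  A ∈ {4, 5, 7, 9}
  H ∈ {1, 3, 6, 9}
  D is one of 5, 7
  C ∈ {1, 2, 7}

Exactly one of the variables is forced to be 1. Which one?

C

D and F share exactly the 2 values {5, 7}; by pigeonhole those values go to them, so strike 5, 7 from A, B, C, E.
B must be 8 (only option left). Remove 8 from G.
E's domain is down to {3}, so E = 3. Eliminate 3 elsewhere: H.
G's domain is down to {2}, so G = 2. So C can't be 2.
So 1 goes to C.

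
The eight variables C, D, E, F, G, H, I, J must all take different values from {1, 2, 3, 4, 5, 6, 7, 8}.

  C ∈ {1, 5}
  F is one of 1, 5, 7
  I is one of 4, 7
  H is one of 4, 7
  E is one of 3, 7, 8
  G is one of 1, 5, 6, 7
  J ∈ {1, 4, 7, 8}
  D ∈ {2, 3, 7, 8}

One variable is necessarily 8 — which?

Among the 8 variables, 2 fits only D (and all 8 values in {1, 2, 3, 4, 5, 6, 7, 8} must be used), so D = 2.
The 7 still-open variables together cover exactly {1, 3, 4, 5, 6, 7, 8} — 7 values for 7 variables — and 3 appears only in E's list, so E = 3.
The 6 still-open variables together cover exactly {1, 4, 5, 6, 7, 8} — 6 values for 6 variables — and 6 appears only in G's list, so G = 6.
Among the 5 still-open variables, 8 fits only J (and all 5 values in {1, 4, 5, 7, 8} must be used), so J = 8.

J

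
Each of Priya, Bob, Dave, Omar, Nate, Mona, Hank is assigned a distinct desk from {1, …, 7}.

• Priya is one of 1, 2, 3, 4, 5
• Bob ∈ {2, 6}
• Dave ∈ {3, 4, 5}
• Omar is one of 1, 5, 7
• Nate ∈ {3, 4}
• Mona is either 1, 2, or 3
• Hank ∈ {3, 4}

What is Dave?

The 7 variables draw from only 7 values {1, 2, 3, 4, 5, 6, 7}, so each is used; only Bob can be 6, hence Bob = 6.
The 6 still-open variables together cover exactly {1, 2, 3, 4, 5, 7} — 6 values for 6 variables — and 7 appears only in Omar's list, so Omar = 7.
Nate and Hank between them cover only {3, 4} — a naked pair. Remove those values from Priya, Dave, Mona.
So Dave = 5.

5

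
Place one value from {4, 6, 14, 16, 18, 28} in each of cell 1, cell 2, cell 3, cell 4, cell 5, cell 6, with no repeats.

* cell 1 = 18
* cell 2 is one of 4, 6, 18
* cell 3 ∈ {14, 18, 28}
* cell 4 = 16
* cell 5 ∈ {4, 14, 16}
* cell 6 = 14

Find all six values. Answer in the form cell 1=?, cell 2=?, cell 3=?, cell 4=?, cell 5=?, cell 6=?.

cell 1=18, cell 2=6, cell 3=28, cell 4=16, cell 5=4, cell 6=14

cell 1's domain is down to {18}, so cell 1 = 18. Eliminate 18 elsewhere: cell 2, cell 3.
cell 4's domain is down to {16}, so cell 4 = 16. So cell 5 can't be 16.
cell 6 must be 14 (only option left). So cell 3, cell 5 can't be 14.
cell 3 must be 28 (only option left).
cell 5's domain is down to {4}, so cell 5 = 4. Strike 4 from cell 2.
cell 2 must be 6 (only option left).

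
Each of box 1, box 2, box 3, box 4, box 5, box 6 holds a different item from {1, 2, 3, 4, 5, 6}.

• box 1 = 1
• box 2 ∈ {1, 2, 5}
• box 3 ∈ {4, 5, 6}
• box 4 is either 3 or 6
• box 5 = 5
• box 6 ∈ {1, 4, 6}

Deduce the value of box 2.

2

box 1 has just one choice, so box 1 = 1. Strike 1 from box 2, box 6.
box 5 must be 5 (only option left). Strike 5 from box 2, box 3.
So box 2 = 2.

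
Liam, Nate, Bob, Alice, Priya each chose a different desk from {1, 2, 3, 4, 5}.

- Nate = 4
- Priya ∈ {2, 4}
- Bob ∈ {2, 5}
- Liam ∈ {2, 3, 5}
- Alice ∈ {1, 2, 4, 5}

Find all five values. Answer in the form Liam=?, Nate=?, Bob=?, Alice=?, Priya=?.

Liam=3, Nate=4, Bob=5, Alice=1, Priya=2

Nate's domain is down to {4}, so Nate = 4. Remove 4 from Alice, Priya.
That leaves Priya = 2. So Liam, Bob, Alice can't be 2.
Bob's domain is down to {5}, so Bob = 5. Strike 5 from Liam, Alice.
Alice has just one choice, so Alice = 1.
Liam has just one choice, so Liam = 3.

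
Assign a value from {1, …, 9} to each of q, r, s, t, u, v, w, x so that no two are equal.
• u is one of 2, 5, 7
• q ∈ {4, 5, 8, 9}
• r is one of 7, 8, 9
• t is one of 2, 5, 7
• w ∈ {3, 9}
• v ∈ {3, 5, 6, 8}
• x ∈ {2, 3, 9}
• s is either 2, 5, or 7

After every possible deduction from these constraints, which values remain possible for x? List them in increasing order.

The 8 variables draw from only 8 values {2, 3, 4, 5, 6, 7, 8, 9}, so each is used; only q can be 4, hence q = 4.
The 7 still-open variables draw from only 7 values {2, 3, 5, 6, 7, 8, 9}, so each is used; only v can be 6, hence v = 6.
The 6 still-open variables draw from only 6 values {2, 3, 5, 7, 8, 9}, so each is used; only r can be 8, hence r = 8.
s, t, u share exactly the 3 values {2, 5, 7}; by pigeonhole those values go to them, so strike 2, 5, 7 from x.
No further eliminations apply; x can still be any of 3, 9.

3, 9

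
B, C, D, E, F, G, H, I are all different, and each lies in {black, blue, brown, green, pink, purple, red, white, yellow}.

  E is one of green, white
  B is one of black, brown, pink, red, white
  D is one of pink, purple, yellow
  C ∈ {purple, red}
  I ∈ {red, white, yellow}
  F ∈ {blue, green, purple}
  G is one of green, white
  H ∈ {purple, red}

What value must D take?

C and H share exactly the 2 values {purple, red}; by pigeonhole those values go to them, so strike purple, red from B, D, F, I.
The 2 variables E and G are confined to {green, white}, which locks those values in; drop them from B, F, I.
That leaves F = blue.
I must be yellow (only option left). Strike yellow from D.
So D = pink.

pink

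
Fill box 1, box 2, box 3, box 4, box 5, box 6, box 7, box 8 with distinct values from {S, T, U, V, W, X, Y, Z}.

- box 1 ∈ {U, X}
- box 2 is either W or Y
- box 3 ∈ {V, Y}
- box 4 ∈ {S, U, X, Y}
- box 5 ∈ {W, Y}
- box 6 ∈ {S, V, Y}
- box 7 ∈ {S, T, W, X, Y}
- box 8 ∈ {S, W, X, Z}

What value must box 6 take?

The 8 variables draw from only 8 values {S, T, U, V, W, X, Y, Z}, so each is used; only box 7 can be T, hence box 7 = T.
The 7 still-open variables draw from only 7 values {S, U, V, W, X, Y, Z}, so each is used; only box 8 can be Z, hence box 8 = Z.
box 2 and box 5 between them cover only {W, Y} — a naked pair. Remove those values from box 3, box 4, box 6.
That leaves box 3 = V. Remove V from box 6.
So box 6 = S.

S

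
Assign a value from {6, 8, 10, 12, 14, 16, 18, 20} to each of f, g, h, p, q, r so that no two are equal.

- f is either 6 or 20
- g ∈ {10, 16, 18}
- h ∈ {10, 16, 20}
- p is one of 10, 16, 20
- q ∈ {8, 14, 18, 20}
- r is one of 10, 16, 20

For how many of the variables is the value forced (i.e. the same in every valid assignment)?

2

h, p, r share exactly the 3 values {10, 16, 20}; by pigeonhole those values go to them, so strike 10, 16, 20 from f, g, q.
f's domain is down to {6}, so f = 6.
That leaves g = 18. Eliminate 18 elsewhere: q.
Determined: f=6, g=18. The other variables each still have more than one consistent value. That makes 2.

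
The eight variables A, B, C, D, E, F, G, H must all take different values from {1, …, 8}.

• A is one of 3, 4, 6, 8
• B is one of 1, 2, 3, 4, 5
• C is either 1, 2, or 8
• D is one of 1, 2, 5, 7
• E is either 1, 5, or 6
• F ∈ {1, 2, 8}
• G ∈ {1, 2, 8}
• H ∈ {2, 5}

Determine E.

6

The 8 variables draw from only 8 values {1, 2, 3, 4, 5, 6, 7, 8}, so each is used; only D can be 7, hence D = 7.
The 3 variables C, F, G are confined to {1, 2, 8}, which locks those values in; drop them from A, B, E, H.
H must be 5 (only option left). Remove 5 from B, E.
So E = 6.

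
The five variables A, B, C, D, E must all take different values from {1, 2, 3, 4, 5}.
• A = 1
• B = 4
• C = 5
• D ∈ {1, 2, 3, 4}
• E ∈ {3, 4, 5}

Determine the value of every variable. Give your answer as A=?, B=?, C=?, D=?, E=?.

A=1, B=4, C=5, D=2, E=3

A has just one choice, so A = 1. So D can't be 1.
B has just one choice, so B = 4. Strike 4 from D, E.
C must be 5 (only option left). Eliminate 5 elsewhere: E.
That leaves E = 3. Eliminate 3 elsewhere: D.
D's domain is down to {2}, so D = 2.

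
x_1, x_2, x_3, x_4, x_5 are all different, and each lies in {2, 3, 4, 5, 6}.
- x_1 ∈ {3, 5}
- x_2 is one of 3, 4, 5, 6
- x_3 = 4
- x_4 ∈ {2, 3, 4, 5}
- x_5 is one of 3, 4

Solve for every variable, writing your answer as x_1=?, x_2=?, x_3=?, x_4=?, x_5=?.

x_1=5, x_2=6, x_3=4, x_4=2, x_5=3

x_3 must be 4 (only option left). So x_2, x_4, x_5 can't be 4.
x_5 has just one choice, so x_5 = 3. Eliminate 3 elsewhere: x_1, x_2, x_4.
x_1 has just one choice, so x_1 = 5. Eliminate 5 elsewhere: x_2, x_4.
That leaves x_2 = 6.
That leaves x_4 = 2.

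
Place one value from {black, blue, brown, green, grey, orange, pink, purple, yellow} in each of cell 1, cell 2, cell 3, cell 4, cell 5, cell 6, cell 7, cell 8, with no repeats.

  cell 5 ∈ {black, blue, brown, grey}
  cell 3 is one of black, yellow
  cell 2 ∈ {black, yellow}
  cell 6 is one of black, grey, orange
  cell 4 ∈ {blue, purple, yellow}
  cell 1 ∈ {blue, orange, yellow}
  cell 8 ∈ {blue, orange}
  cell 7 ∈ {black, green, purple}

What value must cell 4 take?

purple

The 8 variables together cover exactly {black, blue, brown, green, grey, orange, purple, yellow} — 8 values for 8 variables — and brown appears only in cell 5's list, so cell 5 = brown.
The 7 still-open variables draw from only 7 values {black, blue, green, grey, orange, purple, yellow}, so each is used; only cell 7 can be green, hence cell 7 = green.
The 6 still-open variables together cover exactly {black, blue, grey, orange, purple, yellow} — 6 values for 6 variables — and grey appears only in cell 6's list, so cell 6 = grey.
The 5 still-open variables draw from only 5 values {black, blue, orange, purple, yellow}, so each is used; only cell 4 can be purple, hence cell 4 = purple.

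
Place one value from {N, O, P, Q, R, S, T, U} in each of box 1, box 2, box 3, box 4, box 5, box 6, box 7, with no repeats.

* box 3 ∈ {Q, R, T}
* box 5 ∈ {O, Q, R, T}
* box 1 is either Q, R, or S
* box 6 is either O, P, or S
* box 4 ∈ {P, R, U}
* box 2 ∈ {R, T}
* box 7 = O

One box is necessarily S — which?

box 7's domain is down to {O}, so box 7 = O. So box 5, box 6 can't be O.
Among the 6 still-open variables, U fits only box 4 (and all 6 values in {P, Q, R, S, T, U} must be used), so box 4 = U.
Among the 5 still-open variables, P fits only box 6 (and all 5 values in {P, Q, R, S, T} must be used), so box 6 = P.
Among the 4 still-open variables, S fits only box 1 (and all 4 values in {Q, R, S, T} must be used), so box 1 = S.

box 1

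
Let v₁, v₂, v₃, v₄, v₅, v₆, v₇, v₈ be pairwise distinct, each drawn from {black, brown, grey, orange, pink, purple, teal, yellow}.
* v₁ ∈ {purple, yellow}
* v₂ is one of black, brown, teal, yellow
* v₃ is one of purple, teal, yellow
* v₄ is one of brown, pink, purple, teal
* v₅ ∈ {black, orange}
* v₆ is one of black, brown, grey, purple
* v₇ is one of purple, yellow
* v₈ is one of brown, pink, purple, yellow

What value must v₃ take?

teal

The 8 variables together cover exactly {black, brown, grey, orange, pink, purple, teal, yellow} — 8 values for 8 variables — and grey appears only in v₆'s list, so v₆ = grey.
The 7 still-open variables together cover exactly {black, brown, orange, pink, purple, teal, yellow} — 7 values for 7 variables — and orange appears only in v₅'s list, so v₅ = orange.
The 6 still-open variables draw from only 6 values {black, brown, pink, purple, teal, yellow}, so each is used; only v₂ can be black, hence v₂ = black.
The 2 variables v₁ and v₇ are confined to {purple, yellow}, which locks those values in; drop them from v₃, v₄, v₈.
So v₃ = teal.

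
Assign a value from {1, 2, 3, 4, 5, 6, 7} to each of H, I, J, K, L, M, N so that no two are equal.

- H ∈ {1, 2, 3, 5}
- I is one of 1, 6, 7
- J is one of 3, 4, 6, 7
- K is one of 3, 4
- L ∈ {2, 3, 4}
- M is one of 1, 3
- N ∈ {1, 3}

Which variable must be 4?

K

Among the 7 variables, 5 fits only H (and all 7 values in {1, 2, 3, 4, 5, 6, 7} must be used), so H = 5.
The 6 still-open variables draw from only 6 values {1, 2, 3, 4, 6, 7}, so each is used; only L can be 2, hence L = 2.
The 2 variables M and N are confined to {1, 3}, which locks those values in; drop them from I, J, K.
So 4 goes to K.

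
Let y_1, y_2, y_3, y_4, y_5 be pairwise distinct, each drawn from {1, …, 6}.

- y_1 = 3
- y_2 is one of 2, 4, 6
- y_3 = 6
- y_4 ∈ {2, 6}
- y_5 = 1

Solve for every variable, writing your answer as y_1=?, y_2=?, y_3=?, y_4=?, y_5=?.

y_1 must be 3 (only option left).
y_3 must be 6 (only option left). Remove 6 from y_2, y_4.
That leaves y_4 = 2. Eliminate 2 elsewhere: y_2.
That leaves y_5 = 1.
y_2 has just one choice, so y_2 = 4.

y_1=3, y_2=4, y_3=6, y_4=2, y_5=1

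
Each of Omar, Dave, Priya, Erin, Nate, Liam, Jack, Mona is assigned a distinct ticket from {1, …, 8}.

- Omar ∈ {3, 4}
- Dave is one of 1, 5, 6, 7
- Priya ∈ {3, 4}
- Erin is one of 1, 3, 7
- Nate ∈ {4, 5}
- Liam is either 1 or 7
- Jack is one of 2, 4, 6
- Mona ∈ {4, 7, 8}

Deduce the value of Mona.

The 8 variables together cover exactly {1, 2, 3, 4, 5, 6, 7, 8} — 8 values for 8 variables — and 2 appears only in Jack's list, so Jack = 2.
The 7 still-open variables draw from only 7 values {1, 3, 4, 5, 6, 7, 8}, so each is used; only Dave can be 6, hence Dave = 6.
Among the 6 still-open variables, 5 fits only Nate (and all 6 values in {1, 3, 4, 5, 7, 8} must be used), so Nate = 5.
The 5 still-open variables together cover exactly {1, 3, 4, 7, 8} — 5 values for 5 variables — and 8 appears only in Mona's list, so Mona = 8.

8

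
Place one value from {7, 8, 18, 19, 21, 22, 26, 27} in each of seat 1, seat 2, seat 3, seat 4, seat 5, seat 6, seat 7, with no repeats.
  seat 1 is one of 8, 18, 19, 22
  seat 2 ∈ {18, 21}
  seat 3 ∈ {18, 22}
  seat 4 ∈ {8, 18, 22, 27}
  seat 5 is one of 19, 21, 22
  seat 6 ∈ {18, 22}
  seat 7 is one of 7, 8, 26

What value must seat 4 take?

The 2 variables seat 3 and seat 6 are confined to {18, 22}, which locks those values in; drop them from seat 1, seat 2, seat 4, seat 5.
seat 2 must be 21 (only option left). Remove 21 from seat 5.
seat 5 must be 19 (only option left). So seat 1 can't be 19.
seat 1's domain is down to {8}, so seat 1 = 8. Eliminate 8 elsewhere: seat 4, seat 7.
So seat 4 = 27.

27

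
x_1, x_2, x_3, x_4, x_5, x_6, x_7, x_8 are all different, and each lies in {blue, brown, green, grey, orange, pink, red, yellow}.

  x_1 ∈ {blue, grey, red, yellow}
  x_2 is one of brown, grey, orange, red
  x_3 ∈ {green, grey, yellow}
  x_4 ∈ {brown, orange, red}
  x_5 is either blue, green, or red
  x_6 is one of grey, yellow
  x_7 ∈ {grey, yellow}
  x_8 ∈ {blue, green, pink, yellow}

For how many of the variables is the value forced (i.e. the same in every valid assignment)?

The 8 variables draw from only 8 values {blue, brown, green, grey, orange, pink, red, yellow}, so each is used; only x_8 can be pink, hence x_8 = pink.
x_6 and x_7 between them cover only {grey, yellow} — a naked pair. Remove those values from x_1, x_2, x_3.
That leaves x_3 = green. Strike green from x_5.
x_1 and x_5 share exactly the 2 values {blue, red}; by pigeonhole those values go to them, so strike blue, red from x_2, x_4.
Determined: x_3=green, x_8=pink. The other variables each still have more than one consistent value. That makes 2.

2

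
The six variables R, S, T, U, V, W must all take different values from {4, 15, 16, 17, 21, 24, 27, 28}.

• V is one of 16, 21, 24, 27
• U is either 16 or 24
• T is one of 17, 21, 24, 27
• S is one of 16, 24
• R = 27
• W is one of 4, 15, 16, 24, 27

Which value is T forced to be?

R must be 27 (only option left). Strike 27 from T, V, W.
The 2 variables S and U are confined to {16, 24}, which locks those values in; drop them from T, V, W.
That leaves V = 21. Strike 21 from T.
So T = 17.

17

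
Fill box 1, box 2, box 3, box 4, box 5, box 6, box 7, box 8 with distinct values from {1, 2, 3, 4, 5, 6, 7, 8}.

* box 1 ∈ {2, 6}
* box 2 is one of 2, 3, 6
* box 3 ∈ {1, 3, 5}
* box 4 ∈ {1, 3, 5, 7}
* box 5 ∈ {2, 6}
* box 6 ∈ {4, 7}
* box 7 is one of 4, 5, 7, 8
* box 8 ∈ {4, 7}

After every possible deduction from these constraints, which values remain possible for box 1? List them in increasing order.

The 8 variables draw from only 8 values {1, 2, 3, 4, 5, 6, 7, 8}, so each is used; only box 7 can be 8, hence box 7 = 8.
box 1 and box 5 share exactly the 2 values {2, 6}; by pigeonhole those values go to them, so strike 2, 6 from box 2.
box 2 has just one choice, so box 2 = 3. Strike 3 from box 3, box 4.
box 6 and box 8 share exactly the 2 values {4, 7}; by pigeonhole those values go to them, so strike 4, 7 from box 4.
No further eliminations apply; box 1 can still be any of 2, 6.

2, 6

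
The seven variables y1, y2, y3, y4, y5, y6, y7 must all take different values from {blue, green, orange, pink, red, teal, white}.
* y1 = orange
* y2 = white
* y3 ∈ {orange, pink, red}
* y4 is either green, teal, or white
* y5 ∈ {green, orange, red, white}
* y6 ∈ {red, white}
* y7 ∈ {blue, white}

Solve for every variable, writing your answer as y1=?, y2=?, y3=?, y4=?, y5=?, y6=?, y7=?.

y1=orange, y2=white, y3=pink, y4=teal, y5=green, y6=red, y7=blue

y1 has just one choice, so y1 = orange. Eliminate orange elsewhere: y3, y5.
y2's domain is down to {white}, so y2 = white. Strike white from y4, y5, y6, y7.
y6 has just one choice, so y6 = red. Strike red from y3, y5.
y7's domain is down to {blue}, so y7 = blue.
That leaves y3 = pink.
y5 must be green (only option left). Remove green from y4.
y4 has just one choice, so y4 = teal.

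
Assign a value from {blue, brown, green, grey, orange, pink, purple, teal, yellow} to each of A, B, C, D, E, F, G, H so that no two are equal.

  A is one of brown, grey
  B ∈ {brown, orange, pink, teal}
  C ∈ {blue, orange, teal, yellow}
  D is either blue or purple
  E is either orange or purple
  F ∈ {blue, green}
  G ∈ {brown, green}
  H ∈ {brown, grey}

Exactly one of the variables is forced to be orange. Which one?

A and H between them cover only {brown, grey} — a naked pair. Remove those values from B, G.
G has just one choice, so G = green. Strike green from F.
F must be blue (only option left). Remove blue from C, D.
D must be purple (only option left). Remove purple from E.
So orange goes to E.

E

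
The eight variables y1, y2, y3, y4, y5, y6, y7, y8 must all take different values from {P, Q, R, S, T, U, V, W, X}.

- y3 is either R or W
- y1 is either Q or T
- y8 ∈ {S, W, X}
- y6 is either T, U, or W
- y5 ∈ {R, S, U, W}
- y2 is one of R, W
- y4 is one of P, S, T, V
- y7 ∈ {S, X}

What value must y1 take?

The 2 variables y2 and y3 are confined to {R, W}, which locks those values in; drop them from y5, y6, y8.
y7 and y8 between them cover only {S, X} — a naked pair. Remove those values from y4, y5.
y5 must be U (only option left). So y6 can't be U.
That leaves y6 = T. Remove T from y1, y4.
So y1 = Q.

Q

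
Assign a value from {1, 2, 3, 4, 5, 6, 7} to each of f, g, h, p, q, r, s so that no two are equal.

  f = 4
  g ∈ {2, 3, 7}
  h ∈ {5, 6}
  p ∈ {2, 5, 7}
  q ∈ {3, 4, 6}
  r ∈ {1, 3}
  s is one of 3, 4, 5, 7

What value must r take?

1

f must be 4 (only option left). So q, s can't be 4.
Among the 6 still-open variables, 1 fits only r (and all 6 values in {1, 2, 3, 5, 6, 7} must be used), so r = 1.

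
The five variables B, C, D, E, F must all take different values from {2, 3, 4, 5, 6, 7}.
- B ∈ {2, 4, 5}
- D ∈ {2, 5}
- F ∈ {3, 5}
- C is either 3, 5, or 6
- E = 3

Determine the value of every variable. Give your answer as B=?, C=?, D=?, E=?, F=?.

B=4, C=6, D=2, E=3, F=5

E must be 3 (only option left). Eliminate 3 elsewhere: C, F.
F has just one choice, so F = 5. So B, C, D can't be 5.
C has just one choice, so C = 6.
D has just one choice, so D = 2. Strike 2 from B.
That leaves B = 4.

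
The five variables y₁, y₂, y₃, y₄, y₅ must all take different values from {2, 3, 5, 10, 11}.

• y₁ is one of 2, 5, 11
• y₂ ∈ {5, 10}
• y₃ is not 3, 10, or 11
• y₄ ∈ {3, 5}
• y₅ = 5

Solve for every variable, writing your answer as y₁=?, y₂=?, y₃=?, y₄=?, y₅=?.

y₅ must be 5 (only option left). Strike 5 from y₁, y₂, y₃, y₄.
That leaves y₂ = 10.
y₃ must be 2 (only option left). Strike 2 from y₁.
y₄ must be 3 (only option left).
y₁ has just one choice, so y₁ = 11.

y₁=11, y₂=10, y₃=2, y₄=3, y₅=5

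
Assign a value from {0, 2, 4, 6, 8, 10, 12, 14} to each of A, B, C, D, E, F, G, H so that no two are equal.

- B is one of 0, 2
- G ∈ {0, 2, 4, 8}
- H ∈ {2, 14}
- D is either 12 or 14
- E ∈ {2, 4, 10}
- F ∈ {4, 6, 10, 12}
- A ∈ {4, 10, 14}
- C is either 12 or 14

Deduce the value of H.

Among the 8 variables, 6 fits only F (and all 8 values in {0, 2, 4, 6, 8, 10, 12, 14} must be used), so F = 6.
The 7 still-open variables together cover exactly {0, 2, 4, 8, 10, 12, 14} — 7 values for 7 variables — and 8 appears only in G's list, so G = 8.
The 6 still-open variables together cover exactly {0, 2, 4, 10, 12, 14} — 6 values for 6 variables — and 0 appears only in B's list, so B = 0.
C and D between them cover only {12, 14} — a naked pair. Remove those values from A, H.
So H = 2.

2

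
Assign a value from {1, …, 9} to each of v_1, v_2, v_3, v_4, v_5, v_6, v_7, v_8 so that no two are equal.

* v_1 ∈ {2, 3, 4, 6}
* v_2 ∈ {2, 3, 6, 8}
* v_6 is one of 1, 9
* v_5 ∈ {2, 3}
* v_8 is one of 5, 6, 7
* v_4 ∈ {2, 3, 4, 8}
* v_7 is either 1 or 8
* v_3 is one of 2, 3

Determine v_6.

v_3 and v_5 between them cover only {2, 3} — a naked pair. Remove those values from v_1, v_2, v_4.
The 3 variables v_1, v_2, v_4 are confined to {4, 6, 8}, which locks those values in; drop them from v_7, v_8.
That leaves v_7 = 1. Strike 1 from v_6.
So v_6 = 9.

9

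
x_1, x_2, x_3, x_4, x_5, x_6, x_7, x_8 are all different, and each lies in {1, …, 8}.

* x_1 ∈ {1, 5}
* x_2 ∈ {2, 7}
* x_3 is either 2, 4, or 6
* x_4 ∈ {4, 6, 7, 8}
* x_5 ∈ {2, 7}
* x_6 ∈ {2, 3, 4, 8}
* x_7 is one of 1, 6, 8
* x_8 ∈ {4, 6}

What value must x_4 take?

The 8 variables together cover exactly {1, 2, 3, 4, 5, 6, 7, 8} — 8 values for 8 variables — and 3 appears only in x_6's list, so x_6 = 3.
The 7 still-open variables together cover exactly {1, 2, 4, 5, 6, 7, 8} — 7 values for 7 variables — and 5 appears only in x_1's list, so x_1 = 5.
Among the 6 still-open variables, 1 fits only x_7 (and all 6 values in {1, 2, 4, 6, 7, 8} must be used), so x_7 = 1.
Among the 5 still-open variables, 8 fits only x_4 (and all 5 values in {2, 4, 6, 7, 8} must be used), so x_4 = 8.

8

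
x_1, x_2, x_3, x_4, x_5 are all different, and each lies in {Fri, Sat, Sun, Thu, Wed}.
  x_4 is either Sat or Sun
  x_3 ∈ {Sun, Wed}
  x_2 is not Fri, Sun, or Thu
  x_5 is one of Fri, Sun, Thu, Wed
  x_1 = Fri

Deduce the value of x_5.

Thu

x_1's domain is down to {Fri}, so x_1 = Fri. Eliminate Fri elsewhere: x_5.
The 4 still-open variables draw from only 4 values {Sat, Sun, Thu, Wed}, so each is used; only x_5 can be Thu, hence x_5 = Thu.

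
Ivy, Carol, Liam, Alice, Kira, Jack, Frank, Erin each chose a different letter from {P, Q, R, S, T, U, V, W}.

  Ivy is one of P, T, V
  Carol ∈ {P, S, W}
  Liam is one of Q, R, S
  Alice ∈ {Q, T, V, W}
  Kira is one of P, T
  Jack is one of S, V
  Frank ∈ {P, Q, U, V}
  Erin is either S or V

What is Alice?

Q

The 8 variables together cover exactly {P, Q, R, S, T, U, V, W} — 8 values for 8 variables — and R appears only in Liam's list, so Liam = R.
The 7 still-open variables together cover exactly {P, Q, S, T, U, V, W} — 7 values for 7 variables — and U appears only in Frank's list, so Frank = U.
The 6 still-open variables together cover exactly {P, Q, S, T, V, W} — 6 values for 6 variables — and Q appears only in Alice's list, so Alice = Q.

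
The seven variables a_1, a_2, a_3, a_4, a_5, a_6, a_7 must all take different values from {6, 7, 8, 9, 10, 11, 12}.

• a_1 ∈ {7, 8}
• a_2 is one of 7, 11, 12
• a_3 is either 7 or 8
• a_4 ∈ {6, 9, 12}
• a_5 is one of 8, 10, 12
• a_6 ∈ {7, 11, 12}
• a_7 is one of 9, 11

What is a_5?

Among the 7 variables, 6 fits only a_4 (and all 7 values in {6, 7, 8, 9, 10, 11, 12} must be used), so a_4 = 6.
Among the 6 still-open variables, 9 fits only a_7 (and all 6 values in {7, 8, 9, 10, 11, 12} must be used), so a_7 = 9.
The 5 still-open variables together cover exactly {7, 8, 10, 11, 12} — 5 values for 5 variables — and 10 appears only in a_5's list, so a_5 = 10.

10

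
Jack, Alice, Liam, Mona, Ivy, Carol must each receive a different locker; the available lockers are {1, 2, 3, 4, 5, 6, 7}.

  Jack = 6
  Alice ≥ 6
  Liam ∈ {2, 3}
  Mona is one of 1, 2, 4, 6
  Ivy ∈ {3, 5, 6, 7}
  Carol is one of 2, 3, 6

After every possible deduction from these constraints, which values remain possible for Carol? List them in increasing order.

2, 3

Jack must be 6 (only option left). Strike 6 from Alice, Mona, Ivy, Carol.
Alice's domain is down to {7}, so Alice = 7. So Ivy can't be 7.
The 2 variables Liam and Carol are confined to {2, 3}, which locks those values in; drop them from Mona, Ivy.
Ivy has just one choice, so Ivy = 5.
No further eliminations apply; Carol can still be any of 2, 3.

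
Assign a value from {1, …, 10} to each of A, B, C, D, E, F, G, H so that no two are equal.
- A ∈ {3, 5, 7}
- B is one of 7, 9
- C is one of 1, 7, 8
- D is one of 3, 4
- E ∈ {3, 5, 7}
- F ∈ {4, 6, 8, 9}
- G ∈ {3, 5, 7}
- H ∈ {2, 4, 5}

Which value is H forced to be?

2

The 3 variables A, E, G are confined to {3, 5, 7}, which locks those values in; drop them from B, C, D, H.
B's domain is down to {9}, so B = 9. Strike 9 from F.
D has just one choice, so D = 4. Eliminate 4 elsewhere: F, H.
So H = 2.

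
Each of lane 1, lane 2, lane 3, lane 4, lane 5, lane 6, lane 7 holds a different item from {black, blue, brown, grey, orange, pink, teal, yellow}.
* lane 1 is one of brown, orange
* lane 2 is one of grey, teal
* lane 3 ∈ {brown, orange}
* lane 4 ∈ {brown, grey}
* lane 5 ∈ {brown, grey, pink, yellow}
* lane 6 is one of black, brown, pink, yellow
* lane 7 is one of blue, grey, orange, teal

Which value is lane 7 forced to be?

blue

lane 1 and lane 3 between them cover only {brown, orange} — a naked pair. Remove those values from lane 4, lane 5, lane 6, lane 7.
That leaves lane 4 = grey. So lane 2, lane 5, lane 7 can't be grey.
That leaves lane 2 = teal. Remove teal from lane 7.
So lane 7 = blue.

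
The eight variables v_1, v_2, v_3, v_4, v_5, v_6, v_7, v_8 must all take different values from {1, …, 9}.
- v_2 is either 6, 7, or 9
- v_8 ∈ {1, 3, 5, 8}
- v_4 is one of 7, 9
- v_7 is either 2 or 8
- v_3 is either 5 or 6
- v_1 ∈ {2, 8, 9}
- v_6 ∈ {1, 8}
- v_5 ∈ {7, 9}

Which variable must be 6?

v_2

The 8 variables draw from only 8 values {1, 2, 3, 5, 6, 7, 8, 9}, so each is used; only v_8 can be 3, hence v_8 = 3.
The 7 still-open variables draw from only 7 values {1, 2, 5, 6, 7, 8, 9}, so each is used; only v_6 can be 1, hence v_6 = 1.
Among the 6 still-open variables, 5 fits only v_3 (and all 6 values in {2, 5, 6, 7, 8, 9} must be used), so v_3 = 5.
The 5 still-open variables together cover exactly {2, 6, 7, 8, 9} — 5 values for 5 variables — and 6 appears only in v_2's list, so v_2 = 6.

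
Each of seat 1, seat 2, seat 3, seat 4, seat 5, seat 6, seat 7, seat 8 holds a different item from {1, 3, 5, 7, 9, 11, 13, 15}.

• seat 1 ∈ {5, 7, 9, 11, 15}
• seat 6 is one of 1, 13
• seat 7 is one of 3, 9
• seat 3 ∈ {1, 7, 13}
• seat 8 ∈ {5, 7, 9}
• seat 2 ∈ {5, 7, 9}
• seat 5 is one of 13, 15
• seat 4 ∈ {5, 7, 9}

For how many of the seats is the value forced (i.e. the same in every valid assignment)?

The 8 variables together cover exactly {1, 3, 5, 7, 9, 11, 13, 15} — 8 values for 8 variables — and 3 appears only in seat 7's list, so seat 7 = 3.
The 7 still-open variables together cover exactly {1, 5, 7, 9, 11, 13, 15} — 7 values for 7 variables — and 11 appears only in seat 1's list, so seat 1 = 11.
The 6 still-open variables draw from only 6 values {1, 5, 7, 9, 13, 15}, so each is used; only seat 5 can be 15, hence seat 5 = 15.
seat 2, seat 4, seat 8 share exactly the 3 values {5, 7, 9}; by pigeonhole those values go to them, so strike 5, 7, 9 from seat 3.
Determined: seat 1=11, seat 5=15, seat 7=3. The other seats each still have more than one consistent value. That makes 3.

3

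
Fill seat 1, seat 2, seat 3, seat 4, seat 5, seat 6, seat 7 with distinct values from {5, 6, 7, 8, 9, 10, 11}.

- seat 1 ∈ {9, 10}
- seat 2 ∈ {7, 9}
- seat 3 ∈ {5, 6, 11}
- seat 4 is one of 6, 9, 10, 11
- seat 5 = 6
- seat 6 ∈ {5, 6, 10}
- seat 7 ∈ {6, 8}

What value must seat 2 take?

seat 5 has just one choice, so seat 5 = 6. Eliminate 6 elsewhere: seat 3, seat 4, seat 6, seat 7.
seat 7 must be 8 (only option left).
The 5 still-open variables together cover exactly {5, 7, 9, 10, 11} — 5 values for 5 variables — and 7 appears only in seat 2's list, so seat 2 = 7.

7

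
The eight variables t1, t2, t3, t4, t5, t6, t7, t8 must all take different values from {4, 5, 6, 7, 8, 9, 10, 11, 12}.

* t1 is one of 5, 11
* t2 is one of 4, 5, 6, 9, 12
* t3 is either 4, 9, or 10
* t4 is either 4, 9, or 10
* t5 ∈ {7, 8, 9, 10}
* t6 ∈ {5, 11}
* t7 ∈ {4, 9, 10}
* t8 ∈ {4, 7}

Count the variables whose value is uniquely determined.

2

The 2 variables t1 and t6 are confined to {5, 11}, which locks those values in; drop them from t2.
t3, t4, t7 between them cover only {4, 9, 10} — a naked triple. Remove those values from t2, t5, t8.
t8's domain is down to {7}, so t8 = 7. So t5 can't be 7.
t5 has just one choice, so t5 = 8.
Determined: t5=8, t8=7. The other variables each still have more than one consistent value. That makes 2.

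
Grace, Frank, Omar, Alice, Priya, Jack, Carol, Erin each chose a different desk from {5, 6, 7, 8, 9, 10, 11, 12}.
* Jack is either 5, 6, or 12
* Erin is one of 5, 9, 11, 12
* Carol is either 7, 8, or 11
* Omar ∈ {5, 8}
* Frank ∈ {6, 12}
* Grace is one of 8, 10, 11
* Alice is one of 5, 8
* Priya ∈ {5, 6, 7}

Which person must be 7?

Priya

The 8 variables together cover exactly {5, 6, 7, 8, 9, 10, 11, 12} — 8 values for 8 variables — and 9 appears only in Erin's list, so Erin = 9.
Among the 7 still-open variables, 10 fits only Grace (and all 7 values in {5, 6, 7, 8, 10, 11, 12} must be used), so Grace = 10.
The 6 still-open variables together cover exactly {5, 6, 7, 8, 11, 12} — 6 values for 6 variables — and 11 appears only in Carol's list, so Carol = 11.
The 5 still-open variables draw from only 5 values {5, 6, 7, 8, 12}, so each is used; only Priya can be 7, hence Priya = 7.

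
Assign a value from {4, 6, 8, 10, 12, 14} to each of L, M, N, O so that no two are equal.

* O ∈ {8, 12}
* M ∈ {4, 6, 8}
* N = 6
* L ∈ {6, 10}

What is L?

10

N must be 6 (only option left). Remove 6 from L, M.
So L = 10.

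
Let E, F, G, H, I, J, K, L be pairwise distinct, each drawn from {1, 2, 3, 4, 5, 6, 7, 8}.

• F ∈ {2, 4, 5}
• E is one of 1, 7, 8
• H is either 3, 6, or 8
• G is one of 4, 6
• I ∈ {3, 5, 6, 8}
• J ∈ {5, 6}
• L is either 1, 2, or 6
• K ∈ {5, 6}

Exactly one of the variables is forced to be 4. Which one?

Among the 8 variables, 7 fits only E (and all 8 values in {1, 2, 3, 4, 5, 6, 7, 8} must be used), so E = 7.
The 7 still-open variables together cover exactly {1, 2, 3, 4, 5, 6, 8} — 7 values for 7 variables — and 1 appears only in L's list, so L = 1.
The 6 still-open variables together cover exactly {2, 3, 4, 5, 6, 8} — 6 values for 6 variables — and 2 appears only in F's list, so F = 2.
The 5 still-open variables draw from only 5 values {3, 4, 5, 6, 8}, so each is used; only G can be 4, hence G = 4.

G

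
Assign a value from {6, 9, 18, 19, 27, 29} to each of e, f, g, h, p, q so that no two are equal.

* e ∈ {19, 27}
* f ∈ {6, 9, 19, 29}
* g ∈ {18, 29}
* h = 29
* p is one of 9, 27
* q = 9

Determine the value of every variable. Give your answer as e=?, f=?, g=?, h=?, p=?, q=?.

e=19, f=6, g=18, h=29, p=27, q=9

h's domain is down to {29}, so h = 29. Eliminate 29 elsewhere: f, g.
q has just one choice, so q = 9. Remove 9 from f, p.
g must be 18 (only option left).
p has just one choice, so p = 27. So e can't be 27.
e's domain is down to {19}, so e = 19. Eliminate 19 elsewhere: f.
f must be 6 (only option left).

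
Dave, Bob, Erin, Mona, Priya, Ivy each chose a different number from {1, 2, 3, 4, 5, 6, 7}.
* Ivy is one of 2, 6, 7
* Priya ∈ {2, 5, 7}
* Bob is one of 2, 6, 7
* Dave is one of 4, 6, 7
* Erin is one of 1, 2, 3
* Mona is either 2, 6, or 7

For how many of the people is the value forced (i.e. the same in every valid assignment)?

Bob, Mona, Ivy share exactly the 3 values {2, 6, 7}; by pigeonhole those values go to them, so strike 2, 6, 7 from Dave, Erin, Priya.
Dave's domain is down to {4}, so Dave = 4.
Priya has just one choice, so Priya = 5.
Determined: Dave=4, Priya=5. The other people each still have more than one consistent value. That makes 2.

2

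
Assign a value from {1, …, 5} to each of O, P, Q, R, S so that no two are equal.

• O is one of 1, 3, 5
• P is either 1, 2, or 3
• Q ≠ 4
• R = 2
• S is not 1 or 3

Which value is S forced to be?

R's domain is down to {2}, so R = 2. Eliminate 2 elsewhere: P, Q, S.
The 4 still-open variables draw from only 4 values {1, 3, 4, 5}, so each is used; only S can be 4, hence S = 4.

4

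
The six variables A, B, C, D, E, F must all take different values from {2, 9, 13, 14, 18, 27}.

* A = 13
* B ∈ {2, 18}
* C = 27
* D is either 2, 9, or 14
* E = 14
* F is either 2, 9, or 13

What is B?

18

A's domain is down to {13}, so A = 13. Eliminate 13 elsewhere: F.
C has just one choice, so C = 27.
That leaves E = 14. So D can't be 14.
Among the 3 still-open variables, 18 fits only B (and all 3 values in {2, 9, 18} must be used), so B = 18.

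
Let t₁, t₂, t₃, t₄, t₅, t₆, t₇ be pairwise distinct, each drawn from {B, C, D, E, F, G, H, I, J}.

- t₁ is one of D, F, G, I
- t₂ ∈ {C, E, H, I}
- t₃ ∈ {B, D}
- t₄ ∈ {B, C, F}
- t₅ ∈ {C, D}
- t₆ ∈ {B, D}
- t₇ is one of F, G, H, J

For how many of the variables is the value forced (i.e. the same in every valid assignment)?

2

The 2 variables t₃ and t₆ are confined to {B, D}, which locks those values in; drop them from t₁, t₄, t₅.
That leaves t₅ = C. Strike C from t₂, t₄.
t₄ has just one choice, so t₄ = F. Eliminate F elsewhere: t₁, t₇.
Determined: t₄=F, t₅=C. The other variables each still have more than one consistent value. That makes 2.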